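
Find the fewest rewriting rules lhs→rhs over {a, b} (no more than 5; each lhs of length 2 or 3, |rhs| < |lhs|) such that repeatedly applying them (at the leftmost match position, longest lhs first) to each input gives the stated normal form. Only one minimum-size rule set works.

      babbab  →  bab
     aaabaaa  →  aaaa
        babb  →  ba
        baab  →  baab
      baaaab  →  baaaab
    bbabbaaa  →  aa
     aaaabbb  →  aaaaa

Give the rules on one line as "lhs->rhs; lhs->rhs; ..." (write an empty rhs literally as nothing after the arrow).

aba->; bb->; bba->; bbb->a

  | babbab => bab
  | aaabaaa => aaaa
  | babb => ba
  | baab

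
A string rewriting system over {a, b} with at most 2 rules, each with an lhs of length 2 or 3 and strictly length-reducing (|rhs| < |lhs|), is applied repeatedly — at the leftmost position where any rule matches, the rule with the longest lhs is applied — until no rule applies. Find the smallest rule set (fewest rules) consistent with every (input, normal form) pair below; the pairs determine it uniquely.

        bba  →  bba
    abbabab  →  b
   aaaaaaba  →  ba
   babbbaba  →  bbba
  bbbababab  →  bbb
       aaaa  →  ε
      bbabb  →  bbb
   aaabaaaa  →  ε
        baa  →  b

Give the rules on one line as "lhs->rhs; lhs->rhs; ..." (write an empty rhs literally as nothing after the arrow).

aa->; ab->

  | bba
  | abbabab => babab => bab => b
  | aaaaaaba => aaaaba => aaba => ba
  | babbbaba => bbbaba => bbba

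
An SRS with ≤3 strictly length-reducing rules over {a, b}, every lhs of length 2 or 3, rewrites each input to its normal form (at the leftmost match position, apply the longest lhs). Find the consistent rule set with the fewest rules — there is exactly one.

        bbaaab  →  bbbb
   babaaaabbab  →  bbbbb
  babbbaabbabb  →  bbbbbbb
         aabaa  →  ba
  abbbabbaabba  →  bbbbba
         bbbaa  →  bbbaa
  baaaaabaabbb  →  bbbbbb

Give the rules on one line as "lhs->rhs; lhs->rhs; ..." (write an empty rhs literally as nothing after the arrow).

aaa->ba; ab->; bab->bb

  | bbaaab => bbbab => bbbb
  | babaaaabbab => bbaaaabbab => bbbaabbab => bbbabab => bbbbab => bbbbb
  | babbbaabbabb => bbbbaabbabb => bbbbababb => bbbbbabb => bbbbbbb
  | aabaa => aaa => ba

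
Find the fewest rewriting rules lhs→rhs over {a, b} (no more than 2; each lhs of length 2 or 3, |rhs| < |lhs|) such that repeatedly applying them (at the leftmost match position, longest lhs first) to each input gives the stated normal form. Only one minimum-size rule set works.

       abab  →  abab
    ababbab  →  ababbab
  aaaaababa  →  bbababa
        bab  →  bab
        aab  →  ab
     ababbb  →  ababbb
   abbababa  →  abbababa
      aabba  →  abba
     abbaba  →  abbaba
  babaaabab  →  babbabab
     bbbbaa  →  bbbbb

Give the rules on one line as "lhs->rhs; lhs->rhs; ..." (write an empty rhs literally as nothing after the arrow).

  | abab
  | ababbab
  | aaaaababa => baaababa => bbababa
  | bab

aa->b; aab->ab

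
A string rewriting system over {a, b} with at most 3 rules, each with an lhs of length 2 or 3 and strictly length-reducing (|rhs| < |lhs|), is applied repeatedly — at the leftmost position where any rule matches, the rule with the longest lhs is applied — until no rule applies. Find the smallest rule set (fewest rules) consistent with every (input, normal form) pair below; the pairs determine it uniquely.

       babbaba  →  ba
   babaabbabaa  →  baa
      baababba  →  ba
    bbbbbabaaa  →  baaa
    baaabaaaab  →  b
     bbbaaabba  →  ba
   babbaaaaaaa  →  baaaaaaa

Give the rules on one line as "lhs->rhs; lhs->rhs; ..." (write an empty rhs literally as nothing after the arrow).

ab->b; bb->b

  | babbaba => bbbaba => bbaba => baba => bba => ba
  | babaabbabaa => bbaabbabaa => baabbabaa => babbabaa => bbbabaa => bbabaa => babaa => bbaa => baa
  | baababba => bababba => bbabba => babba => bbba => bba => ba
  | bbbbbabaaa => bbbbabaaa => bbbabaaa => bbabaaa => babaaa => bbaaa => baaa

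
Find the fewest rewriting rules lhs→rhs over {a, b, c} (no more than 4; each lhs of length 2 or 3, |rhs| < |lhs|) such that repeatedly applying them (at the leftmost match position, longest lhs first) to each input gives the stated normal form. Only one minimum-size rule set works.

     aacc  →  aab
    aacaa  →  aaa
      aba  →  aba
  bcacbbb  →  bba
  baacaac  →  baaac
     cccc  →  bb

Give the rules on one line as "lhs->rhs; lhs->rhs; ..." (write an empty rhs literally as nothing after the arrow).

  | aacc => aab
  | aacaa => aaa
  | aba
  | bcacbbb => bcbbb => bcca => bba

bbb->ca; ca->; cc->b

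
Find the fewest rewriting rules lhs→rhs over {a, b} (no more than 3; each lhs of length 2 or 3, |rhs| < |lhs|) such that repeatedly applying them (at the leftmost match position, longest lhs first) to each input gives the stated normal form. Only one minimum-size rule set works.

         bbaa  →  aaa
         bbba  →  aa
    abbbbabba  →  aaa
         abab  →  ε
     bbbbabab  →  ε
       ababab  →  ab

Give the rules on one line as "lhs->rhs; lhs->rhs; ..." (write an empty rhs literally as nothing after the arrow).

  | bbaa => aaa
  | bbba => aba => aa
  | abbbbabba => aabbabba => babba => abba => aaa
  | abab => aab => ε

aab->; ba->a; bb->a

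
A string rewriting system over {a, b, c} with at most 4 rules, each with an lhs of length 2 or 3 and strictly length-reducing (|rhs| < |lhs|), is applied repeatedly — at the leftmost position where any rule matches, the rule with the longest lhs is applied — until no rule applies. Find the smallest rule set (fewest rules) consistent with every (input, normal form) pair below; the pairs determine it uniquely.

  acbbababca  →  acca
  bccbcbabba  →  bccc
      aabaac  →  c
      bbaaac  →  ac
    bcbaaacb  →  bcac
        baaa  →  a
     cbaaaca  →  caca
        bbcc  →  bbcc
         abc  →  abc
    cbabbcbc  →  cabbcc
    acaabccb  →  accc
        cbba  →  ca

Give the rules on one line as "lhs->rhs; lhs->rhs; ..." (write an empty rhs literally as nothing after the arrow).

aa->; ba->a; cb->c

  | acbbababca => acbababca => acababca => acaabca => acbca => acca
  | bccbcbabba => bcccbabba => bcccabba => bcccaba => bcccaa => bccc
  | aabaac => baac => aac => c
  | bbaaac => baaac => aaac => ac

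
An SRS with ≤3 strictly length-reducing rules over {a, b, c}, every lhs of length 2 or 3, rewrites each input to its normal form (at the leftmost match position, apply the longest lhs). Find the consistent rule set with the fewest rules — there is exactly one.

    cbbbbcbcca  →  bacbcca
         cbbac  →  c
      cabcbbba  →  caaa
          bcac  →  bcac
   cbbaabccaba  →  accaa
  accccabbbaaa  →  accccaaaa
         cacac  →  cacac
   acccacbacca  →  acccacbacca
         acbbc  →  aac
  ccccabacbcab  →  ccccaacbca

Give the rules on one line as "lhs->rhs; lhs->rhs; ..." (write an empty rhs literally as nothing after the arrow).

ab->a; baa->; cbb->ba

  | cbbbbcbcca => babbcbcca => babcbcca => bacbcca
  | cbbac => baac => c
  | cabcbbba => cacbbba => cababa => caaba => caaa
  | bcac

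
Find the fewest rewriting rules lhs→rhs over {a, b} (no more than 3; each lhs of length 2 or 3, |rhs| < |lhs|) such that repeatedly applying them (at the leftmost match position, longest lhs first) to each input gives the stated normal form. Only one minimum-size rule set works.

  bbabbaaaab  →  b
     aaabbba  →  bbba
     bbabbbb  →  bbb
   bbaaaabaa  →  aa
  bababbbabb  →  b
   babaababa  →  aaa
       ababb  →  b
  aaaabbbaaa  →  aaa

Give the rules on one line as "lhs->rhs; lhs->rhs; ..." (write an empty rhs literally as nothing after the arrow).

ab->b; baa->aa; bab->aa

  | bbabbaaaab => baabaaaab => aabaaaab => abaaaab => baaaab => aaaab => aaab => aab => ab => b
  | aaabbba => aabbba => abbba => bbba
  | bbabbbb => baabbb => aabbb => abbb => bbb
  | bbaaaabaa => baaaabaa => aaaabaa => aaabaa => aabaa => abaa => baa => aa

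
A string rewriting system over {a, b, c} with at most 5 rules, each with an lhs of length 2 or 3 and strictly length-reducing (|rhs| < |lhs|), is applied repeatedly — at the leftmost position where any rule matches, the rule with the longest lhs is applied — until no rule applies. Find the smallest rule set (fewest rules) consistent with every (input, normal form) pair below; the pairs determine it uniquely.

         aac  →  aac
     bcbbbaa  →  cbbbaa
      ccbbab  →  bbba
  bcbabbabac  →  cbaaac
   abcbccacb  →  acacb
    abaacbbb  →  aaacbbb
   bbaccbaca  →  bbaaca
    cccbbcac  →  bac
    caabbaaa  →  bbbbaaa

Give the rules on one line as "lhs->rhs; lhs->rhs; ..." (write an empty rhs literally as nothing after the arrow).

ab->a; bc->c; caa->bb; cc->b

  | aac
  | bcbbbaa => cbbbaa
  | ccbbab => bbbab => bbba
  | bcbabbabac => cbabbabac => cbababac => cbaabac => cbaaac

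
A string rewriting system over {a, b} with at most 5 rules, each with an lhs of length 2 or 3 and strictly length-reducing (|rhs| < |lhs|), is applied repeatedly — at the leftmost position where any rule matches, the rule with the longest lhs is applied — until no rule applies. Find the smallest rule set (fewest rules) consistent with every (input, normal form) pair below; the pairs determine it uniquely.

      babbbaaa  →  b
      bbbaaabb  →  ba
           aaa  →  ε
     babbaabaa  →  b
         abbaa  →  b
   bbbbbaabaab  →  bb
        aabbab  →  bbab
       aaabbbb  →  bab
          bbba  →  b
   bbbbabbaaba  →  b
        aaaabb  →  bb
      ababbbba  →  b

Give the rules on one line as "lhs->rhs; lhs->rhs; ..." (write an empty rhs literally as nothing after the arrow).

  | babbbaaa => bbbaaa => baaaa => baaa => baa => b
  | bbbaaabb => baaaabb => baaabb => baabb => bbb => ba
  | aaa => aa => ε
  | babbaabaa => bbaabaa => bbbaa => baaa => baa => b

aa->; aaa->aa; abb->b; bbb->ba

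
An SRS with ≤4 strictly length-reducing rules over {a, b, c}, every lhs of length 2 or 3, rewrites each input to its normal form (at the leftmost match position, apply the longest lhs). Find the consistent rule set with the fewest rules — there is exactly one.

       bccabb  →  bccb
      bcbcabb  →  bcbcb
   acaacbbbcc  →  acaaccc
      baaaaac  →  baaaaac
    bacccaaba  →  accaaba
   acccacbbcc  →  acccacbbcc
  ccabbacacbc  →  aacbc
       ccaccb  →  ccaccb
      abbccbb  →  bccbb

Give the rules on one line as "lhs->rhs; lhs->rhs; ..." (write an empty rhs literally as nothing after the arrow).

  | bccabb => bccb
  | bcbcabb => bcbcb
  | acaacbbbcc => acaaccc
  | baaaaac

abb->b; bac->a; bbb->; cba->ba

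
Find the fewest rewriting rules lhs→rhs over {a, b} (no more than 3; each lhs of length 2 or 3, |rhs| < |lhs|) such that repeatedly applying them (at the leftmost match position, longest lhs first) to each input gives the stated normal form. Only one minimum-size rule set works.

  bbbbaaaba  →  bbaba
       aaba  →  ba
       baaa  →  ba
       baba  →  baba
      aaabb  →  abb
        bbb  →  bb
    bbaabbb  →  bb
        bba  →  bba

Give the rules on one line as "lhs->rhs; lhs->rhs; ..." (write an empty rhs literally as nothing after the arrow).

  | bbbbaaaba => bbbaaaba => bbaaaba => bbaba
  | aaba => ba
  | baaa => ba
  | baba

aa->; bbb->bb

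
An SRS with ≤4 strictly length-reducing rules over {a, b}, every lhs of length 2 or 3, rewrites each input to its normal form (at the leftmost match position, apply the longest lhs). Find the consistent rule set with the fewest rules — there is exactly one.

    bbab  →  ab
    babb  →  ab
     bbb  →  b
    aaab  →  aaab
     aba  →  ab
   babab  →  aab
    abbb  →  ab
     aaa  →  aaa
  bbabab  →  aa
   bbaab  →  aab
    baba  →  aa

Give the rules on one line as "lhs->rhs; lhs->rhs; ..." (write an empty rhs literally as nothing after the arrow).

  | bbab => ab
  | babb => ab
  | bbb => b
  | aaab

ba->b; bab->a; bb->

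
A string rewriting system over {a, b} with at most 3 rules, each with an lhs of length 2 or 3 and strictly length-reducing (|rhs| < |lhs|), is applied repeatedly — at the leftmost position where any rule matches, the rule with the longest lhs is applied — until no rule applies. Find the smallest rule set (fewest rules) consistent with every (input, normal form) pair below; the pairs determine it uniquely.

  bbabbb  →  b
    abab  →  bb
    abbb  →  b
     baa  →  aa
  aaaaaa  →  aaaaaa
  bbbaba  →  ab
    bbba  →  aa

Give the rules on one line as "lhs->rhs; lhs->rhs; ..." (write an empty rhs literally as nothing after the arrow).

  | bbabbb => babbb => abbb => aba => b
  | abab => bb
  | abbb => aba => b
  | baa => aa

aba->b; ba->a; bbb->ba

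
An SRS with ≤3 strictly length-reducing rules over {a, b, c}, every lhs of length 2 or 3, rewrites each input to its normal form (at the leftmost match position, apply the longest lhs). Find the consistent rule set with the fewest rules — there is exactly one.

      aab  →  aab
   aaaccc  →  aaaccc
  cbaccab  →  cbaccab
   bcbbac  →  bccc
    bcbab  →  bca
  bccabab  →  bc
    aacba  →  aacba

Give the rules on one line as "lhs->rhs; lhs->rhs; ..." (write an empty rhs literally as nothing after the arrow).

  | aab
  | aaaccc
  | cbaccab
  | bcbbac => bccc

bab->a; bba->c; caa->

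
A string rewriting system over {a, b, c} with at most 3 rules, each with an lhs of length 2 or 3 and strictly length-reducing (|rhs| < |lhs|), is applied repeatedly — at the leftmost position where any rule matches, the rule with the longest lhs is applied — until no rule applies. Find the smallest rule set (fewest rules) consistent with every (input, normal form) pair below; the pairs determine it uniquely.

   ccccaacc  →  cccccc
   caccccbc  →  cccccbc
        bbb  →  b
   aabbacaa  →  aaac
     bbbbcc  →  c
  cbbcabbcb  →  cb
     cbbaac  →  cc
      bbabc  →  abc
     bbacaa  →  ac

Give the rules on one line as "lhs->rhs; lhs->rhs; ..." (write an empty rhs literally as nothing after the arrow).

  | ccccaacc => ccccacc => cccccc
  | caccccbc => cccccbc
  | bbb => b
  | aabbacaa => aaacaa => aaaca => aaac

bb->; bbc->; ca->c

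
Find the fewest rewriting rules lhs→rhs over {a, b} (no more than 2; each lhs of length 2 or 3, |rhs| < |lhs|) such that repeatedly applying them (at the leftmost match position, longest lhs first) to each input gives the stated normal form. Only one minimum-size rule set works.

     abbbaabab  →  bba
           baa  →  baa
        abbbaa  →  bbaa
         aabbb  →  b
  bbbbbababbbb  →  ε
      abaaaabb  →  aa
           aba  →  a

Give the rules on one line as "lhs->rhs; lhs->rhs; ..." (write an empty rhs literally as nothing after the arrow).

ab->; bbb->a

  | abbbaabab => bbaabab => bbaab => bba
  | baa
  | abbbaa => bbaa
  | aabbb => abb => b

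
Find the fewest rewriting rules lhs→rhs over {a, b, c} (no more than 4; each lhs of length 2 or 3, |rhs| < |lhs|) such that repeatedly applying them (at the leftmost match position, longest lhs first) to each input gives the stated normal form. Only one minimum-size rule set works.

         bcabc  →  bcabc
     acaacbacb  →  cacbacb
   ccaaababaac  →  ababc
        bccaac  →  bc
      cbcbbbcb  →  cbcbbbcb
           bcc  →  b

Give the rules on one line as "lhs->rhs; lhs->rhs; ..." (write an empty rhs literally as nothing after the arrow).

  | bcabc
  | acaacbacb => cacbacb
  | ccaaababaac => aaababaac => ababaac => ababc
  | bccaac => baac => bc

aa->; aca->c; cc->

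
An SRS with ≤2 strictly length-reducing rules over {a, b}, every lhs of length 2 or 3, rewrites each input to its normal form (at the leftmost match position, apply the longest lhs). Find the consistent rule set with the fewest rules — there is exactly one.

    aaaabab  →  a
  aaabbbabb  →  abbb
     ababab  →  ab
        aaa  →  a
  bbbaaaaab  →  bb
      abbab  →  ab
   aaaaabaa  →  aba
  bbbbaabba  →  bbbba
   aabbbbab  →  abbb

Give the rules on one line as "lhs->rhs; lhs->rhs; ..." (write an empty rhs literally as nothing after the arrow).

aa->a; bab->

  | aaaabab => aaabab => aabab => abab => a
  | aaabbbabb => aabbbabb => abbbabb => abbb
  | ababab => aab => ab
  | aaa => aa => a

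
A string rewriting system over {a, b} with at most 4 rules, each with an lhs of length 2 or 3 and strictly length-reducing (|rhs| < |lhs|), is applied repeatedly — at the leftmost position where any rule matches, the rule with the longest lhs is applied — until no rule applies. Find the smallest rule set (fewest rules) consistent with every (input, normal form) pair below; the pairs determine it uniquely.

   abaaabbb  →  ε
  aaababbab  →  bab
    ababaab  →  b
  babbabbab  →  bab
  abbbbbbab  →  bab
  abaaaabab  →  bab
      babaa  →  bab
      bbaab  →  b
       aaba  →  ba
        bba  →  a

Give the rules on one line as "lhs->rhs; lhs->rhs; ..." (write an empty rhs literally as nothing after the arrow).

aa->; abb->b; bb->

  | abaaabbb => ababbb => abbb => bb => ε
  | aaababbab => ababbab => abbab => bab
  | ababaab => ababb => abb => b
  | babbabbab => bbabbab => abbab => bab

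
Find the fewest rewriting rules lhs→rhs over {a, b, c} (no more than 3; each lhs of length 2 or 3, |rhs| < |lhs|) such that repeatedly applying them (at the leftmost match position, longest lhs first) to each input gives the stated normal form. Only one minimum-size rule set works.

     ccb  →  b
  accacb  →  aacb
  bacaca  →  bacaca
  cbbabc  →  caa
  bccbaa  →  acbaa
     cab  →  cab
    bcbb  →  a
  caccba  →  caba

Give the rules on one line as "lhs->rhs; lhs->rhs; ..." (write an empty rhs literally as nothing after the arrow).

  | ccb => b
  | accacb => aacb
  | bacaca
  | cbbabc => cabc => caa

bb->; bc->a; cc->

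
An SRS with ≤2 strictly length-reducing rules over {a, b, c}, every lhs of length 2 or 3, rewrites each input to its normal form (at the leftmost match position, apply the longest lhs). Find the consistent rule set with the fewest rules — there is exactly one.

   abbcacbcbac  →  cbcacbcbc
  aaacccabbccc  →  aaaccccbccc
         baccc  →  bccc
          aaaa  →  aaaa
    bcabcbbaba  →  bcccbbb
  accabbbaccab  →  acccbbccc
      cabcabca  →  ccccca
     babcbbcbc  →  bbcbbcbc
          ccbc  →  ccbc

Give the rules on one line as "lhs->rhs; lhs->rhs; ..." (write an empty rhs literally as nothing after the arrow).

ab->c; ba->b

  | abbcacbcbac => cbcacbcbac => cbcacbcbc
  | aaacccabbccc => aaaccccbccc
  | baccc => bccc
  | aaaa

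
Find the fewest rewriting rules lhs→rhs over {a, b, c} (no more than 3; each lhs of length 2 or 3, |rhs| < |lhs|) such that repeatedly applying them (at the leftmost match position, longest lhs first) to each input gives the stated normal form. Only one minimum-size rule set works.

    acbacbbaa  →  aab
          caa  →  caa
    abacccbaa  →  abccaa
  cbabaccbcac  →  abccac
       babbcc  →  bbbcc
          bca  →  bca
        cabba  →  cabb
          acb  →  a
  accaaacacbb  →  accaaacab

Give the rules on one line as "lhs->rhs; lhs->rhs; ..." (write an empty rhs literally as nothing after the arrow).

ba->b; cb->

  | acbacbbaa => aacbbaa => aabaa => aaba => aab
  | caa
  | abacccbaa => abcccbaa => abccaa
  | cbabaccbcac => abaccbcac => abccbcac => abccac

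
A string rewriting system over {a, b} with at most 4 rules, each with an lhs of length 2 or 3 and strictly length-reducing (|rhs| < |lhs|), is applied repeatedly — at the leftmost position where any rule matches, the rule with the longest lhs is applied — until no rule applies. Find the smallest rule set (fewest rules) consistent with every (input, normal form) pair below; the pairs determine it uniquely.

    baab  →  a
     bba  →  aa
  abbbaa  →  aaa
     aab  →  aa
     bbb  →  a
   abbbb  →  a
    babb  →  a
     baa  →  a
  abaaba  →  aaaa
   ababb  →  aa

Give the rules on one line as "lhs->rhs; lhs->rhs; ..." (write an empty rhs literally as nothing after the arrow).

  | baab => ab => a
  | bba => aa
  | abbbaa => abbaa => abaa => aaa
  | aab => aa

ab->a; ba->; bb->a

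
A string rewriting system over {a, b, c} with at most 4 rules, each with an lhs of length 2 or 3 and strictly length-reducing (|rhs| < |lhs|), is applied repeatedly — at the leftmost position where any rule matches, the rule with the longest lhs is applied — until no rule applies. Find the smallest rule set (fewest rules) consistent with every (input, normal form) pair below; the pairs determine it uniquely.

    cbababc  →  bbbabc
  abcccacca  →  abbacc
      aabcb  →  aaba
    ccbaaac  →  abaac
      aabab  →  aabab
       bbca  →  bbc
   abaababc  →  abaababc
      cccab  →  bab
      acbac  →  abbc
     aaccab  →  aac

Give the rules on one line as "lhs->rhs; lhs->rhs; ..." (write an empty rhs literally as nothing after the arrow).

  | cbababc => bbbabc
  | abcccacca => abbacca => abbacc
  | aabcb => aaba
  | ccbaaac => cbbaac => abaac

ca->c; cb->a; cba->bb; ccc->b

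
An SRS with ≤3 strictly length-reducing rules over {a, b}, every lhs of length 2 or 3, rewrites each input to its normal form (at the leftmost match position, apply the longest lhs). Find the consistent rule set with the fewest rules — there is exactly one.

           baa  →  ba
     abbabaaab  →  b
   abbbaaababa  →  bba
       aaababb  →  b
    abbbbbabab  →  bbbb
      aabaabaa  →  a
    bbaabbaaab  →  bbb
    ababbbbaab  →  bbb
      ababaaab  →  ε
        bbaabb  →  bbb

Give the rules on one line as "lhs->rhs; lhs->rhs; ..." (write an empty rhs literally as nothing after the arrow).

aa->a; ab->

  | baa => ba
  | abbabaaab => babaaab => baaab => baab => bab => b
  | abbbaaababa => bbaaababa => bbaababa => bbababa => bbaba => bba
  | aaababb => aababb => ababb => abb => b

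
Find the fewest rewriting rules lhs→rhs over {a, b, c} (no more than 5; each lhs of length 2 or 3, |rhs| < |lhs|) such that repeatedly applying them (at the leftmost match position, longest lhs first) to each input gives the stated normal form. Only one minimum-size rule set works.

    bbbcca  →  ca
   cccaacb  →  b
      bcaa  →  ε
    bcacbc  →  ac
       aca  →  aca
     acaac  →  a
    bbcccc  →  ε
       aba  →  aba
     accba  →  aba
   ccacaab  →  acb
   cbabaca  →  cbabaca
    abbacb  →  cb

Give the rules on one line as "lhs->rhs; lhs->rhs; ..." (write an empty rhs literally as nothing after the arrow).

  | bbbcca => bcca => ca
  | cccaacb => caacb => ccb => b
  | bcaa => aa => ε
  | bcacbc => acbc => ac

aa->; bb->; bc->; cc->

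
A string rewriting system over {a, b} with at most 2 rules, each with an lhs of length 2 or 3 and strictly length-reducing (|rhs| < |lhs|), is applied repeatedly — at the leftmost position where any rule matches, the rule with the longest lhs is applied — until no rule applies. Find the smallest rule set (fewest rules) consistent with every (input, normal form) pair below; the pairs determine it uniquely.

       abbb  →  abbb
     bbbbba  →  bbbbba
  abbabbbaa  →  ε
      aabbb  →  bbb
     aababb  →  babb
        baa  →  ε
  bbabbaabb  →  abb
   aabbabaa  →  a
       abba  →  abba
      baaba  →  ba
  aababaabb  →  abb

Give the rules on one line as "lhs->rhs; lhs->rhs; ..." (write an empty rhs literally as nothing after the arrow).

aa->; baa->aa

  | abbb
  | bbbbba
  | abbabbbaa => abbabbaa => abbabaa => abbaaa => abaaa => aaaa => aa => ε
  | aabbb => bbb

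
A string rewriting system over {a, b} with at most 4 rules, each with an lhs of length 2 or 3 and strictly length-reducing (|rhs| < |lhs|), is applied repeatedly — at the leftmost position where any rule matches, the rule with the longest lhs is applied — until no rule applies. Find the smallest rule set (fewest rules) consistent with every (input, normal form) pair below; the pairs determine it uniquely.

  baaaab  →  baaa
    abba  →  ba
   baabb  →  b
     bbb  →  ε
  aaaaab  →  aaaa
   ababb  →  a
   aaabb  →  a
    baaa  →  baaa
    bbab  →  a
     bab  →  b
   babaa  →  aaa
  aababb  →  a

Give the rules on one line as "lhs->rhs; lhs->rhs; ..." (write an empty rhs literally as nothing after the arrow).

  | baaaab => baaa
  | abba => ba
  | baabb => bab => b
  | bbb => ab => ε

ab->; aba->ba; bb->a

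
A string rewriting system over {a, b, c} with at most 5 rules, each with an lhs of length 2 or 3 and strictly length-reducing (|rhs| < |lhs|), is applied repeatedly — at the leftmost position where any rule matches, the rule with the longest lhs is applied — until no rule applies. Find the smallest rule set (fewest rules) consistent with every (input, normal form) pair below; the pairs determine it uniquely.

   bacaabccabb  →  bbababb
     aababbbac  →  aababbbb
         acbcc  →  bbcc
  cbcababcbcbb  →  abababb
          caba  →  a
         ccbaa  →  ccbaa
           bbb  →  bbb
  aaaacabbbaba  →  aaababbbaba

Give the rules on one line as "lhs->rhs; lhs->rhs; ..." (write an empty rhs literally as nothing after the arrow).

  | bacaabccabb => bbaabccabb => bbaacabb => bbababb
  | aababbbac => aababbbb
  | acbcc => bbcc
  | cbcababcbcbb => abababcbcbb => abababcbb => abababb

abc->a; ac->b; cab->; cbc->ab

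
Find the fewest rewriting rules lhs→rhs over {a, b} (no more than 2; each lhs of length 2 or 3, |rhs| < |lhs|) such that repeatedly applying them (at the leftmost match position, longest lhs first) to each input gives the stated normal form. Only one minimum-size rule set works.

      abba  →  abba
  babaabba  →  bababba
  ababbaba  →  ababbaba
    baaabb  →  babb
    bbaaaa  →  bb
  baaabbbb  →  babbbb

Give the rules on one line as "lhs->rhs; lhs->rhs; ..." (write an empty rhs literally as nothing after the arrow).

aa->; aab->ab

  | abba
  | babaabba => bababba
  | ababbaba
  | baaabb => babb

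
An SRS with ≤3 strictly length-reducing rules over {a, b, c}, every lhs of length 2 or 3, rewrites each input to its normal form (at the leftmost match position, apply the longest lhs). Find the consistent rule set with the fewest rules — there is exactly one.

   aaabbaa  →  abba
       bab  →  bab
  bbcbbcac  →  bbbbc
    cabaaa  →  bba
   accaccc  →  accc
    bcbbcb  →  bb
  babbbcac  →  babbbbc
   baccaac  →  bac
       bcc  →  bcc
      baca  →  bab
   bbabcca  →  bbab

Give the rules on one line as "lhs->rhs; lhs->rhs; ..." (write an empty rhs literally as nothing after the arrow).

aa->a; ca->b; cb->

  | aaabbaa => aabbaa => abbaa => abba
  | bab
  | bbcbbcac => bbbcac => bbbbc
  | cabaaa => bbaaa => bbaa => bba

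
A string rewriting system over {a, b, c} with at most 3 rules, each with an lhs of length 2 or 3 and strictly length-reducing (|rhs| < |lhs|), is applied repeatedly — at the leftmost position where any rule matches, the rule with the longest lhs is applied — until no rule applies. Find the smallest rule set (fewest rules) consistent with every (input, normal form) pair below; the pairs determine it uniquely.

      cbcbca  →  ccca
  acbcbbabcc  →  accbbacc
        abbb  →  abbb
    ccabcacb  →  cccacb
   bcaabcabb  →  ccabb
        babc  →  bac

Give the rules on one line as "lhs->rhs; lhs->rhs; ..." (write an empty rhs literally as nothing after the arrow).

aca->ca; bc->c

  | cbcbca => ccbca => ccca
  | acbcbbabcc => accbbabcc => accbbacc
  | abbb
  | ccabcacb => ccacacb => cccacb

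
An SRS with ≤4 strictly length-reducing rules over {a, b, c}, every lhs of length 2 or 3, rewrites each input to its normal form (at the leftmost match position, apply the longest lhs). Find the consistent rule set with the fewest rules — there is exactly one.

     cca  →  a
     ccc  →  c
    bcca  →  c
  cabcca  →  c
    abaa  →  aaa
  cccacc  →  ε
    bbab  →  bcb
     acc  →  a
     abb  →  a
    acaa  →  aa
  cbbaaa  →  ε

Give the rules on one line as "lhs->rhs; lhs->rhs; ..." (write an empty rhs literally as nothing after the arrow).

  | cca => a
  | ccc => c
  | bcca => ba => c
  | cabcca => bcca => ba => c

ab->a; ba->c; ca->; cc->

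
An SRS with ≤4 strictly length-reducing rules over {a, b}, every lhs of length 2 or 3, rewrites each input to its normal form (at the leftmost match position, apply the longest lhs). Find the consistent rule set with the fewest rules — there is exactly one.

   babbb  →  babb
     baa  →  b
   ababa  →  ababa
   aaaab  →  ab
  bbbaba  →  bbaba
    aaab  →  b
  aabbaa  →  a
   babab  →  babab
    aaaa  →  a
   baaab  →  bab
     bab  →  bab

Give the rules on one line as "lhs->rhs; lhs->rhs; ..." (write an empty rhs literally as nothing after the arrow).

  | babbb => babb
  | baa => b
  | ababa
  | aaaab => ab

aaa->; aab->aa; baa->b; bbb->bb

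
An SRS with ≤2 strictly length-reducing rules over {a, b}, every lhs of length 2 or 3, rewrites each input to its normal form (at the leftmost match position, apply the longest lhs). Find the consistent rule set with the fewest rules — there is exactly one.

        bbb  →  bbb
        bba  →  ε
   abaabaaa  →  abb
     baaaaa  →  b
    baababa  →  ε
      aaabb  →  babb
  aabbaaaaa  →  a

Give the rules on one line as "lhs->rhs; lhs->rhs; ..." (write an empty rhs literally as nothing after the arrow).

  | bbb
  | bba => ε
  | abaabaaa => abbbaaa => abaa => abb
  | baaaaa => bbaaa => aa => b

aa->b; bba->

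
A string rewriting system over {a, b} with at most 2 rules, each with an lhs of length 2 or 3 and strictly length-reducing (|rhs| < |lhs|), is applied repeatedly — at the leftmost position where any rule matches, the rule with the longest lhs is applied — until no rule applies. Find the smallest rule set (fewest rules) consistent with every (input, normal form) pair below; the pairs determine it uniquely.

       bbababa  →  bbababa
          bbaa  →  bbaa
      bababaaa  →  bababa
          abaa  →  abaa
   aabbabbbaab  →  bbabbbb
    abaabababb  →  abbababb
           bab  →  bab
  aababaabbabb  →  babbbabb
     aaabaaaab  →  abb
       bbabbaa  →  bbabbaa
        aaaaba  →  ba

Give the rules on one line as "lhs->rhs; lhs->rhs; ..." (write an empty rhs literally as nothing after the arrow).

  | bbababa
  | bbaa
  | bababaaa => bababa
  | abaa

aaa->a; aab->b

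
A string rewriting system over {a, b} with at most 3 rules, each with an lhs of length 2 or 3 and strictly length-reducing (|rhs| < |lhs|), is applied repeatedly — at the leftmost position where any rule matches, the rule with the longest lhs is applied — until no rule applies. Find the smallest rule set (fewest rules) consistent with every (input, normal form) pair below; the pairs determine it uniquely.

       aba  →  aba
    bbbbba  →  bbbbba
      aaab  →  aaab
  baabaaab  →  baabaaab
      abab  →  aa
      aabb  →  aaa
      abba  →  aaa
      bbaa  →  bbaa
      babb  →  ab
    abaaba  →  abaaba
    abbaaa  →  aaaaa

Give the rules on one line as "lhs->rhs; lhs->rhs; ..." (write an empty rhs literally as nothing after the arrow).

abb->aa; bab->a

  | aba
  | bbbbba
  | aaab
  | baabaaab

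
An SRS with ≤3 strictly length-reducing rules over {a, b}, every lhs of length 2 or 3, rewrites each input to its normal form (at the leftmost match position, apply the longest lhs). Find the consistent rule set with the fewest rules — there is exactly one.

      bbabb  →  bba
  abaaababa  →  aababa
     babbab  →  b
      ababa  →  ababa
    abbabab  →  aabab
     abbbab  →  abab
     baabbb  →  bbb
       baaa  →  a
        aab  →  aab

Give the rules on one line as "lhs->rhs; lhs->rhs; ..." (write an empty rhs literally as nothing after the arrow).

abb->a; baa->

  | bbabb => bba
  | abaaababa => aababa
  | babbab => baab => b
  | ababa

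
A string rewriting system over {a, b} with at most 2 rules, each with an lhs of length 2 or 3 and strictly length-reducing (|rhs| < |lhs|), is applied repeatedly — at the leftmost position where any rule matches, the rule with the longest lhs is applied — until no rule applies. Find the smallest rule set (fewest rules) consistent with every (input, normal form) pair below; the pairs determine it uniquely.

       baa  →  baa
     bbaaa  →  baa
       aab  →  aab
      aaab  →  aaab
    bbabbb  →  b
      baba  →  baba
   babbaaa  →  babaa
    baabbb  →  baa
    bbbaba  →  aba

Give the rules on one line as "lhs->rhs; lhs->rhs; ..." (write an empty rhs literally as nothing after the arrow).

  | baa
  | bbaaa => baa
  | aab
  | aaab

bba->b; bbb->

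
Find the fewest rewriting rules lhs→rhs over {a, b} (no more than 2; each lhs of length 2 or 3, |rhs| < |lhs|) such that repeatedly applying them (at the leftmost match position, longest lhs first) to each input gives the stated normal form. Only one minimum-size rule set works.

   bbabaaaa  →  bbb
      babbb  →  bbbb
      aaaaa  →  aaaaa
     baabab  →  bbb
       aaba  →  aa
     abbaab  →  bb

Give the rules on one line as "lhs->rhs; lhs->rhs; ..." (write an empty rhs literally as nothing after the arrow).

  | bbabaaaa => bbbaaaa => bbbaaa => bbbaa => bbba => bbb
  | babbb => bbbb
  | aaaaa
  | baabab => babab => bbab => bbb

ab->; ba->b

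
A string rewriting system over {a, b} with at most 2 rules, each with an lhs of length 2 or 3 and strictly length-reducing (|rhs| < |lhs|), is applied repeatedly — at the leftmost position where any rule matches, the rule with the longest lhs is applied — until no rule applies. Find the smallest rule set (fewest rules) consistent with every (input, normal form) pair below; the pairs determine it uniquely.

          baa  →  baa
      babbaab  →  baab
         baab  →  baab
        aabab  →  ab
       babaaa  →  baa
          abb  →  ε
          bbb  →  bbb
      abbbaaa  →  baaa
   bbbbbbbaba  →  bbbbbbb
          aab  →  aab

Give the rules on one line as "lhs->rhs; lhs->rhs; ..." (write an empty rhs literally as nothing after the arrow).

  | baa
  | babbaab => baab
  | baab
  | aabab => ab

aba->; abb->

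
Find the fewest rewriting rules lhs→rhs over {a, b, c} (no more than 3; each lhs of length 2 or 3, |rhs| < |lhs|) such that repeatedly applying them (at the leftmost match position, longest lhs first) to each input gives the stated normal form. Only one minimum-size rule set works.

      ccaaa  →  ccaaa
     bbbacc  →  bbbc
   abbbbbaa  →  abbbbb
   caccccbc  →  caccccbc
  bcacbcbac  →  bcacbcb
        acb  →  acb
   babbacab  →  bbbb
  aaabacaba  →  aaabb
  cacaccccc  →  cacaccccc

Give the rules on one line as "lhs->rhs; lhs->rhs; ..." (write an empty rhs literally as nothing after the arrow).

ba->b; bac->b

  | ccaaa
  | bbbacc => bbbc
  | abbbbbaa => abbbbba => abbbbb
  | caccccbc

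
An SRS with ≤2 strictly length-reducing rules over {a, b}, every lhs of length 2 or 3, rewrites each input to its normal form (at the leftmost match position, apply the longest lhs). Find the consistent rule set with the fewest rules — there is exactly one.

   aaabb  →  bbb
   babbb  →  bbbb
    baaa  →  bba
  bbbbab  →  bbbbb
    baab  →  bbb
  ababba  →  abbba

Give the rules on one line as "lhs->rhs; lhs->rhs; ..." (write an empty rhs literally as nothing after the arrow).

  | aaabb => babb => bbb
  | babbb => bbbb
  | baaa => bba
  | bbbbab => bbbbb

aa->b; bab->bb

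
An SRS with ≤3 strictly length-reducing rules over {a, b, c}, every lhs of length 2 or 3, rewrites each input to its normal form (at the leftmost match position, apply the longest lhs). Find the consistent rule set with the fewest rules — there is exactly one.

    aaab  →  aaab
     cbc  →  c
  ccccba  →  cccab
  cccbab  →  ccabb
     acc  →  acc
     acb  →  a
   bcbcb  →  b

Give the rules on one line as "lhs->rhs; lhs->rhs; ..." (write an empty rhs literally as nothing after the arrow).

  | aaab
  | cbc => c
  | ccccba => cccab
  | cccbab => ccabb

cb->; cba->ab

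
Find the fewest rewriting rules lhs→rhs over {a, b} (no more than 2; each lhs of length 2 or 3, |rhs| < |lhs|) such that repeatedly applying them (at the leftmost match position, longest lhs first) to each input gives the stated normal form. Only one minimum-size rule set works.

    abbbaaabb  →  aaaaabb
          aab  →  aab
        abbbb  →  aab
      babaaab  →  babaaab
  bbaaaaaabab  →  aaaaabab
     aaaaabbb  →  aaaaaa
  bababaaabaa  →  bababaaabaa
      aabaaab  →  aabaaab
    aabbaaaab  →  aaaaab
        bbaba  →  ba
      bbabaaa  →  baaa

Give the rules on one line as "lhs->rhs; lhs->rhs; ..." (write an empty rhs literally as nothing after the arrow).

  | abbbaaabb => aaaaabb
  | aab
  | abbbb => aab
  | babaaab

bba->; bbb->a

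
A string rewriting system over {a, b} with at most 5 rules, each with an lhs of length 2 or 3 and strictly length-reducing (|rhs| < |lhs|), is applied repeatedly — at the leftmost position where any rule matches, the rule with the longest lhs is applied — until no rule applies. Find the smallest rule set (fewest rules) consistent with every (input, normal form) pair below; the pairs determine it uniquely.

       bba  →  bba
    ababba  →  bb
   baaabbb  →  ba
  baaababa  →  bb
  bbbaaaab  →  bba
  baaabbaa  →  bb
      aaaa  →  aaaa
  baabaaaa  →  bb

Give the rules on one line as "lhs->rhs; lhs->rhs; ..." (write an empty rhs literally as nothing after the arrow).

ab->a; aba->bb; baa->b; bbb->ab

  | bba
  | ababba => bbbba => abba => aba => bb
  | baaabbb => babbb => babb => bab => ba
  | baaababa => bababa => bbbba => abba => aba => bb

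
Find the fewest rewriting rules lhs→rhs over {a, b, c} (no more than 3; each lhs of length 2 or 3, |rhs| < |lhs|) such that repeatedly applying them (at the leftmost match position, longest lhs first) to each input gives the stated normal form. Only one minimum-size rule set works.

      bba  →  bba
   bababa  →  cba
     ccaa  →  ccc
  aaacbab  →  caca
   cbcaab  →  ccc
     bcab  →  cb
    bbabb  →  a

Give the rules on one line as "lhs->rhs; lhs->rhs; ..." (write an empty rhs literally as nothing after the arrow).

  | bba
  | bababa => bcaba => aaba => cba
  | ccaa => ccc
  | aaacbab => cacbab => cacbc => caca

aa->c; ab->c; bc->a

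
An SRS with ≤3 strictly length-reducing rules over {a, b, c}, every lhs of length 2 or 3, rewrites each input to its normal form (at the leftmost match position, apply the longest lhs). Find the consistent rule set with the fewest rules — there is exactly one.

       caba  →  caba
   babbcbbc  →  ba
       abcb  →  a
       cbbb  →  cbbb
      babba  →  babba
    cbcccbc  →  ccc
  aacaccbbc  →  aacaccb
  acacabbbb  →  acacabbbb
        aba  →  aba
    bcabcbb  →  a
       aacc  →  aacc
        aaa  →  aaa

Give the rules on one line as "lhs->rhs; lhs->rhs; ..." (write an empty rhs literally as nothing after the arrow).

  | caba
  | babbcbbc => babbcbc => babbcc => babc => ba
  | abcb => abc => a
  | cbbb

bc->; bcb->bc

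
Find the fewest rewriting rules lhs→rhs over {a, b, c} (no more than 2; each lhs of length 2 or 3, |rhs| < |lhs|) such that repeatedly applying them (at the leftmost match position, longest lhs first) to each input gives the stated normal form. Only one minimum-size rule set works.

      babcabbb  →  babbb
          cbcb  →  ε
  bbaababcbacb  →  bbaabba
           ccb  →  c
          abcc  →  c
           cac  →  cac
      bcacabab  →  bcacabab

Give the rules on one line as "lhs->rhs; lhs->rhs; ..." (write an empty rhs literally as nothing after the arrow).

abc->; cb->

  | babcabbb => babbb
  | cbcb => cb => ε
  | bbaababcbacb => bbaabbacb => bbaabba
  | ccb => c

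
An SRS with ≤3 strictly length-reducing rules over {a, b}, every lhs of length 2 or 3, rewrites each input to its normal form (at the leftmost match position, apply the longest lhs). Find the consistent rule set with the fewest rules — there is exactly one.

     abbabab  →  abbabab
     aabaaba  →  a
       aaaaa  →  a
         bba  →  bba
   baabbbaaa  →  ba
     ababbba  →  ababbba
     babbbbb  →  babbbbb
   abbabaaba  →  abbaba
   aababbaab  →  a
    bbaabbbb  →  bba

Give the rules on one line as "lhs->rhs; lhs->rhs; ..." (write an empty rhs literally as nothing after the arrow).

aa->a; aab->aa

  | abbabab
  | aabaaba => aaaaba => aaaba => aaba => aaa => aa => a
  | aaaaa => aaaa => aaa => aa => a
  | bba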